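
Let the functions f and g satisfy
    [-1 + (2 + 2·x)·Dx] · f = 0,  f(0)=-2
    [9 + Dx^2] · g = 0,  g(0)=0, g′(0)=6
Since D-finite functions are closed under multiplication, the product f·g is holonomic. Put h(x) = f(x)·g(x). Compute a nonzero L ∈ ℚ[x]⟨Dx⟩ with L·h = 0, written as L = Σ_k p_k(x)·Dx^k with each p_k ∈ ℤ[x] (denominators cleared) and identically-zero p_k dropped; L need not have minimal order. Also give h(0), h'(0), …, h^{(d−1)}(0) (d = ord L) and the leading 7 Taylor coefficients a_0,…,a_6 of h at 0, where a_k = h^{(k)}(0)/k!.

L = (39 + 72·x + 36·x^2) + (-4 - 4·x)·Dx + (4 + 8·x + 4·x^2)·Dx^2  (order 2).
h: a_k = 0, -12, -6, 39/2, 33/4, -1581/160, -1041/320, …
ICs: h(0) = 0, h′(0) = -12.

f: a_k = -2, -1, 1/4, -1/8, 5/64, -7/128, 21/512, …
g: a_k = 0, 6, 0, -9, 0, 81/20, 0, …
Product ⇒ symmetric product L₀, ord ≤ 2.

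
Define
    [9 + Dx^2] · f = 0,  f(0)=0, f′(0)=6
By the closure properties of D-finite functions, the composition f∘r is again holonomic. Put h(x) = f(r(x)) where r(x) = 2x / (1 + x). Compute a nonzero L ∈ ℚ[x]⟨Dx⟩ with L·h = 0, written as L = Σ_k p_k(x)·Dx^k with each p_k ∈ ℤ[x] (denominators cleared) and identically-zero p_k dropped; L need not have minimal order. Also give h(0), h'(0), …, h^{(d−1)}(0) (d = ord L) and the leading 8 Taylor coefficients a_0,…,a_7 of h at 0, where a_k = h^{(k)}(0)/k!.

f: a_k = 0, 6, 0, -9, 0, 81/20, 0, -243/280, …
L₀ from L_f via x↦r, Dx↦r'^{-1}Dx.
L = 36 + (2 + 6·x + 6·x^2 + 2·x^3)·Dx + (1 + 4·x + 6·x^2 + 4·x^3 + x^4)·Dx^2  (order 2).
h: a_k = 0, 12, -12, -60, 204, -1452/5, 60, 26772/35, …
ICs: h(0) = 0, h′(0) = 12.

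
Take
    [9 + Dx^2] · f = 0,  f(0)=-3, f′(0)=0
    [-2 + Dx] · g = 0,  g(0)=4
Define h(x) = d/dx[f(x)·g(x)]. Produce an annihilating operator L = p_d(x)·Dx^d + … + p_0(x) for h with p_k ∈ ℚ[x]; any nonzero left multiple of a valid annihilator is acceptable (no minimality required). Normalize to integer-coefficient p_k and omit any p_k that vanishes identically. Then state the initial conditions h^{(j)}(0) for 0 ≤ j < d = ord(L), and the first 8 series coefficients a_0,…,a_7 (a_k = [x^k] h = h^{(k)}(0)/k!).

f: a_k = -3, 0, 27/2, 0, -81/8, 0, 243/80, 0, …
g: a_k = 4, 8, 8, 16/3, 8/3, 16/15, 16/45, 32/315, …
Sym-product of L_f,L_g gives L₀ (≤ ord 2).
Derive L from L₀ (diff closure).
L = 13 - 4·Dx + Dx^2  (order 2).
h: a_k = -24, 60, 276, 238, -61, -407/2, -3277/30, 239/420, …
ICs: h(0) = -24, h′(0) = 60.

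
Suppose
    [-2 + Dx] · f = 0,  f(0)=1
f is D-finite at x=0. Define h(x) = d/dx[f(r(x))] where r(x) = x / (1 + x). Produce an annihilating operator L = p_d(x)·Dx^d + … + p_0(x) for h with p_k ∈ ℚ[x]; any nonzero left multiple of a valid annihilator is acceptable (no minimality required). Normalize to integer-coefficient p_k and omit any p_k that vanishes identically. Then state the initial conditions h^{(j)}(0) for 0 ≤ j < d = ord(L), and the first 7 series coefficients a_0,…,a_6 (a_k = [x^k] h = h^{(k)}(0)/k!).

L = -2·x + (-1 - 2·x - x^2)·Dx  (order 1).
h: a_k = 2, 0, -2, 8/3, -2, 8/15, 10/9, …
ICs: h(0) = 2.

f: a_k = 1, 2, 2, 4/3, 2/3, 4/15, 4/45, …
Change of var in L_f (x↦r) gives L₀.
Differentiate: ansatz ord ≤ ord L₀ ⇒ L.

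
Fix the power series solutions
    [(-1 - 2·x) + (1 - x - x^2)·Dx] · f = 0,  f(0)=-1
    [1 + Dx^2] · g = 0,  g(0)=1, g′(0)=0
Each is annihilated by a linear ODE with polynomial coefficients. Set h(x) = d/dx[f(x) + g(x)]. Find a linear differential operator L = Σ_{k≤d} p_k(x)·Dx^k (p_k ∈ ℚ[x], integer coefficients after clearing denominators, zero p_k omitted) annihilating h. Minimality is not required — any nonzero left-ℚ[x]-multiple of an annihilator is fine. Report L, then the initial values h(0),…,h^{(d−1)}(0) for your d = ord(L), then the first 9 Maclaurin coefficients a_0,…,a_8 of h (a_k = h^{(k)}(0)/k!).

f: a_k = -1, -1, -2, -3, -5, -8, -13, -21, -34, …
g: a_k = 1, 0, -1/2, 0, 1/24, 0, -1/720, 0, 1/40320, …
Weyl lclm of L_f,L_g ⇒ L₀ (ord ≤ 3).
h=h₀': d/dx-closure on L₀ ⇒ L.
L = (124 + 358·x + 470·x^2 + 230·x^3 + 130·x^4 + 18·x^5 + 6·x^6) + (-19 - 29·x + 36·x^2 + 55·x^3 + 50·x^4 + 27·x^5 + 7·x^6 + 2·x^7)·Dx + (124 + 358·x + 470·x^2 + 230·x^3 + 130·x^4 + 18·x^5 + 6·x^6)·Dx^2 + (-19 - 29·x + 36·x^2 + 55·x^3 + 50·x^4 + 27·x^5 + 7·x^6 + 2·x^7)·Dx^3  (order 3).
h: a_k = -1, -5, -9, -119/6, -40, -9361/120, -147, -1370879/5040, -495, …
ICs: h(0) = -1, h′(0) = -5, h′′(0) = -18.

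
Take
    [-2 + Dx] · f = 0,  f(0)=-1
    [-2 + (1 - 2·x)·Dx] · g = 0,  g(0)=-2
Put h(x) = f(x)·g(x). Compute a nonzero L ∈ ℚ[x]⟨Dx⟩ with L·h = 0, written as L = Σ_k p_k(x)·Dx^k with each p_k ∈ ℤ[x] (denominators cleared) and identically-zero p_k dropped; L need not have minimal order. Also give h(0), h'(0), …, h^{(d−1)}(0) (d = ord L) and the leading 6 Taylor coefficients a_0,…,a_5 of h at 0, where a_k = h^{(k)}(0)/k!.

f: a_k = -1, -2, -2, -4/3, -2/3, -4/15, …
g: a_k = -2, -4, -8, -16, -32, -64, …
Sym-product of L_f,L_g gives L₀ (≤ ord 1).
L = (4 - 4·x) + (-1 + 2·x)·Dx  (order 1).
h: a_k = 2, 8, 20, 128/3, 260/3, 2608/15, …
ICs: h(0) = 2.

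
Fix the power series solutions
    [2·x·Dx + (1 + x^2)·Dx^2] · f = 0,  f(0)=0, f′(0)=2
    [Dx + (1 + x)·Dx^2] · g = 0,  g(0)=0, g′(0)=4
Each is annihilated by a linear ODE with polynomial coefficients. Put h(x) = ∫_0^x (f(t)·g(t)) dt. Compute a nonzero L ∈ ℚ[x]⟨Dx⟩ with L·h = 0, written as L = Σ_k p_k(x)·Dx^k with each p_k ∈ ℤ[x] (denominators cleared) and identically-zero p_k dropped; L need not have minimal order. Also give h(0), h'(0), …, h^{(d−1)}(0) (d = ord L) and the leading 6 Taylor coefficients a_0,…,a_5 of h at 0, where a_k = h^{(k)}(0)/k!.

f: a_k = 0, 2, 0, -2/3, 0, 2/5, …
g: a_k = 0, 4, -2, 4/3, -1, 4/5, …
h₀=f·g: eliminate ⇒ L₀, order ≤ 2·2.
h=∫₀ˣh₀: take L = L₀·Dx.
L = (24 + 44·x + 80·x^2 + 156·x^3 + 120·x^4 + 52·x^5 + 4·x^7)·Dx^2 + (18 + 124·x + 308·x^2 + 484·x^3 + 544·x^4 + 372·x^5 + 140·x^6 + 12·x^7 + 14·x^8)·Dx^3 + (12 + 64·x + 192·x^2 + 312·x^3 + 360·x^4 + 312·x^5 + 192·x^6 + 72·x^7 + 12·x^8 + 8·x^9)·Dx^4 + (5 + 18·x + 37·x^2 + 56·x^3 + 66·x^4 + 60·x^5 + 42·x^6 + 24·x^7 + 9·x^8 + 2·x^9 + x^10)·Dx^5  (order 5).
h: a_k = 0, 0, 0, 8/3, -1, 0, …
ICs: h(0) = 0, h′(0) = 0, h′′(0) = 0, h′′′(0) = 16, h′′′′(0) = -24.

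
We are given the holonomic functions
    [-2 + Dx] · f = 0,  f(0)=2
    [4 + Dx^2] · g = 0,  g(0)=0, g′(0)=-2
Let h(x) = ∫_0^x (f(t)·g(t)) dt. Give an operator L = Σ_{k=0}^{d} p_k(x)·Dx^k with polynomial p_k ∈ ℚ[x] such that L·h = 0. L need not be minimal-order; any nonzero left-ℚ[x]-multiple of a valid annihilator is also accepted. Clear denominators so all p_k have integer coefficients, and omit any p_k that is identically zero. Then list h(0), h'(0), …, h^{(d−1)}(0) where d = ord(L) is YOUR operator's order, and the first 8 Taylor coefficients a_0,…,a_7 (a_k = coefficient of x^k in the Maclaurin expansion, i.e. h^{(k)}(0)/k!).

f: a_k = 2, 4, 4, 8/3, 4/3, 8/15, 8/45, 16/315, …
g: a_k = 0, -2, 0, 4/3, 0, -4/15, 0, 8/315, …
Sym-product of L_f,L_g gives L₀ (≤ ord 2).
h=∫h₀ ⇒ L = L₀·Dx.
L = 8·Dx - 4·Dx^2 + Dx^3  (order 3).
h: a_k = 0, 0, -2, -8/3, -4/3, 0, 16/45, 64/315, …
ICs: h(0) = 0, h′(0) = 0, h′′(0) = -4.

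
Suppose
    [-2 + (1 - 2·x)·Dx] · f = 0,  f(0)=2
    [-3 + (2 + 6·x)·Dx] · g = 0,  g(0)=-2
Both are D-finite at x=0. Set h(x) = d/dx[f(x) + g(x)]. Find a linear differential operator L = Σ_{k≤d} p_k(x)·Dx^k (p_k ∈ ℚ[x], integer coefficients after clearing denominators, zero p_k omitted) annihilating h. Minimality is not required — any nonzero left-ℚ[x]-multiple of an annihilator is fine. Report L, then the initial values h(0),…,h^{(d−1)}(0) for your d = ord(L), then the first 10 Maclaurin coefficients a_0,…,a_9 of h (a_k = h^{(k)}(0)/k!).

f: a_k = 2, 4, 8, 16, 32, 64, 128, 256, 512, 1024, …
g: a_k = -2, -3, 9/4, -27/8, 405/64, -1701/128, 15309/512, -72171/1024, 2814669/16384, -14073345/32768, …
Weyl lclm of L_f,L_g ⇒ L₀ (ord ≤ 2).
Differentiate: ansatz ord ≤ ord L₀ ⇒ L.
L = (-252 - 216·x) + (-69 - 684·x - 756·x^2)·Dx + (22 + 58·x - 96·x^2 - 216·x^3)·Dx^2  (order 2).
h: a_k = 1, 41/2, 303/8, 2453/16, 32455/128, 242535/256, 1329811/1024, 11203277/2048, 175329783/32768, 2059917875/65536, …
ICs: h(0) = 1, h′(0) = 41/2.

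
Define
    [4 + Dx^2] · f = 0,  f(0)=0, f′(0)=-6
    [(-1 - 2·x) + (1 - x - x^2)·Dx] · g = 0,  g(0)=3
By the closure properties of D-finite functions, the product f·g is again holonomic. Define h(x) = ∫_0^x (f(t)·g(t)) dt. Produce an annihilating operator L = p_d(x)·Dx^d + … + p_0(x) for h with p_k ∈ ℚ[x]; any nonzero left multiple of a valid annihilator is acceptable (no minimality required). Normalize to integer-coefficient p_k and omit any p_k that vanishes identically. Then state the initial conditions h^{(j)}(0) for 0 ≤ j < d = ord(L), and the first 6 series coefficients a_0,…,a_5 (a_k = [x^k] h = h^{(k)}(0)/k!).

L = (-2 + 4·x + 4·x^2)·Dx + (2 + 4·x)·Dx^2 + (-1 + x + x^2)·Dx^3  (order 3).
h: a_k = 0, 0, -9, -6, -6, -42/5, …
ICs: h(0) = 0, h′(0) = 0, h′′(0) = -18.

f: a_k = 0, -6, 0, 4, 0, -4/5, …
g: a_k = 3, 3, 6, 9, 15, 24, …
f·g: L₀ = L_f ⊗_s L_g, ord ≤ 2·1.
∫: right-multiply L₀ by Dx.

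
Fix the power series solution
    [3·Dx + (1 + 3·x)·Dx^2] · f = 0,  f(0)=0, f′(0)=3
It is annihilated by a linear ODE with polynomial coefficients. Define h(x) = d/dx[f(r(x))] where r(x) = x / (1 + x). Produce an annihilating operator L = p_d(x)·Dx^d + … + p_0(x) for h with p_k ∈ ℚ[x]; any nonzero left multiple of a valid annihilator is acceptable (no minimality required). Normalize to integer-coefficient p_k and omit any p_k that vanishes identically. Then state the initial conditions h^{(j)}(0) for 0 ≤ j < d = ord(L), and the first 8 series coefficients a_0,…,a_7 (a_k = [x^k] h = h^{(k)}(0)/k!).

f: a_k = 0, 3, -9/2, 9, -81/4, 243/5, -243/2, 2187/7, …
f∘r: x↦r, Dx↦Dx/r' in L_f ⇒ L₀.
h=h₀': d/dx-closure on L₀ ⇒ L.
L = (5 + 8·x) + (1 + 5·x + 4·x^2)·Dx  (order 1).
h: a_k = 3, -15, 63, -255, 1023, -4095, 16383, -65535, …
ICs: h(0) = 3.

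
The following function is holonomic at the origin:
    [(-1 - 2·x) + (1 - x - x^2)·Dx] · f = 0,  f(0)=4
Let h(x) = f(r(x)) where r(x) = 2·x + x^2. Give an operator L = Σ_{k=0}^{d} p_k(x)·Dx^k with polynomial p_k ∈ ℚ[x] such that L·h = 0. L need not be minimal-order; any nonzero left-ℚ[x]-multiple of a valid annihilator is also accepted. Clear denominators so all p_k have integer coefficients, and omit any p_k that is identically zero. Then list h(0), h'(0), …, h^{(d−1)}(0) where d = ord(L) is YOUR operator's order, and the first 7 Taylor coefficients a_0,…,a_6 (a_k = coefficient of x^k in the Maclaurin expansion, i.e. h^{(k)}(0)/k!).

f: a_k = 4, 4, 8, 12, 20, 32, 52, …
L₀ from L_f via x↦r, Dx↦r'^{-1}Dx.
L = (2 + 10·x + 12·x^2 + 4·x^3) + (-1 + 2·x + 5·x^2 + 4·x^3 + x^4)·Dx  (order 1).
h: a_k = 4, 8, 36, 128, 472, 1736, 6380, …
ICs: h(0) = 4.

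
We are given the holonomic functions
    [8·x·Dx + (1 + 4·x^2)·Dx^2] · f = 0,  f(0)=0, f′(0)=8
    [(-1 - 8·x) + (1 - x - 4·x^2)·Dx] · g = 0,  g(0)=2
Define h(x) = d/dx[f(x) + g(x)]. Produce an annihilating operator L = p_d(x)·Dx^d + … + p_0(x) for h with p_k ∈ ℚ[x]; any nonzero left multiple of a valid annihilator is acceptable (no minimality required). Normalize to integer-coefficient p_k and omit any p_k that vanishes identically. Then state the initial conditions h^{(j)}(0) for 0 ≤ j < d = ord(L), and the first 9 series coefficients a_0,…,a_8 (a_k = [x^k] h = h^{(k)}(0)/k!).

L = (40 - 160·x - 2272·x^2 - 4608·x^3 - 16896·x^4 - 6144·x^6) + (-31 - 264·x - 364·x^2 - 2208·x^3 - 4160·x^4 - 12800·x^5 - 768·x^6 - 6144·x^7)·Dx + (5 + 11·x + 80·x^2 - 116·x^3 - 80·x^4 - 704·x^5 - 1536·x^6 - 256·x^7 - 1024·x^8)·Dx^2  (order 2).
h: a_k = 10, 20, 22, 232, 778, 2172, 5662, 18640, 54770, …
ICs: h(0) = 10, h′(0) = 20.

f: a_k = 0, 8, 0, -32/3, 0, 128/5, 0, -512/7, 0, …
g: a_k = 2, 2, 10, 18, 58, 130, 362, 882, 2330, …
Weyl lclm of L_f,L_g ⇒ L₀ (ord ≤ 3).
h=h₀': d/dx-closure on L₀ ⇒ L.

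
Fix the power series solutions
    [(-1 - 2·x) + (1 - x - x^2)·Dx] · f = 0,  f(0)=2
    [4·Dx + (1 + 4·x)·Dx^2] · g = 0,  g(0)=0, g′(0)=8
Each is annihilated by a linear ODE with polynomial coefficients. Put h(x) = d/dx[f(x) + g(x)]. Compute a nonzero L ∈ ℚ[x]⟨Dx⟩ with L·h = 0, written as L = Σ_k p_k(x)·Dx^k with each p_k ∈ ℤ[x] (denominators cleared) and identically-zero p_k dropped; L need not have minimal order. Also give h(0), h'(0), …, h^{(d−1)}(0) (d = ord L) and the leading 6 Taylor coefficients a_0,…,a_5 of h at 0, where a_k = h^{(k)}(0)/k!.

L = (100 + 272·x + 392·x^2 + 144·x^3 + 96·x^4) + (-7 + 96·x + 434·x^2 + 540·x^3 + 304·x^4 + 160·x^5)·Dx + (-4 - 25·x - 28·x^2 + 46·x^3 + 73·x^4 + 76·x^5 + 32·x^6)·Dx^2  (order 2).
h: a_k = 10, -24, 146, -472, 2128, -8036, …
ICs: h(0) = 10, h′(0) = -24.

f: a_k = 2, 2, 4, 6, 10, 16, …
g: a_k = 0, 8, -16, 128/3, -128, 2048/5, …
Weyl lclm of L_f,L_g ⇒ L₀ (ord ≤ 3).
h=h₀': d/dx-closure on L₀ ⇒ L.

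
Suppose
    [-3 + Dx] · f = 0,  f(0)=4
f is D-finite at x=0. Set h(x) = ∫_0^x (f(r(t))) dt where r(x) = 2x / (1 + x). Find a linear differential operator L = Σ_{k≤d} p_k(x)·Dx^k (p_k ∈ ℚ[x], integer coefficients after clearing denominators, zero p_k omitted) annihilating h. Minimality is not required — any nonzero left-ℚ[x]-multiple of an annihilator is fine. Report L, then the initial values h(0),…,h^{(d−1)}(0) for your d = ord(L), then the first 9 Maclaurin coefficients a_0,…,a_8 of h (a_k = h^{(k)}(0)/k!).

f: a_k = 4, 12, 18, 18, 27/2, 81/10, 81/20, 243/140, 729/1120, …
Substitute x→r, Dx→(1/r')Dx; clear ⇒ L₀.
h=∫h₀ ⇒ L = L₀·Dx.
L = -6·Dx + (1 + 2·x + x^2)·Dx^2  (order 2).
h: a_k = 0, 4, 12, 16, 6, -24/5, -4/5, 96/35, -57/35, …
ICs: h(0) = 0, h′(0) = 4.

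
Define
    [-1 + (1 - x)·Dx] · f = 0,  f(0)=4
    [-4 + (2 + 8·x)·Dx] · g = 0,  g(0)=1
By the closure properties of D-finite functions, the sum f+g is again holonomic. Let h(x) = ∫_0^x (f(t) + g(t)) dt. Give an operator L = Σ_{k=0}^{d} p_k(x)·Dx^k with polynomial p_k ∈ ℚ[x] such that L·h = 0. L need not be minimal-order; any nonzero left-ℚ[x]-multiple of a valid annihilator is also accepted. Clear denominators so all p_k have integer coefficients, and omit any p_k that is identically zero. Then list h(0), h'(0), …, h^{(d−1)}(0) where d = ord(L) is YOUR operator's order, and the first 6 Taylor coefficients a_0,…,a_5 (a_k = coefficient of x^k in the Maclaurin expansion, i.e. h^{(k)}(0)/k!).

f: a_k = 4, 4, 4, 4, 4, 4, …
g: a_k = 1, 2, -2, 4, -10, 28, …
f+g: L₀ = lclm(L_f,L_g), ord ≤ 1+1.
h=∫₀ˣh₀: take L = L₀·Dx.
L = (-8 - 12·x)·Dx + (6 + 8·x + 36·x^2)·Dx^2 + (1 - 3·x - 22·x^2 + 24·x^3)·Dx^3  (order 3).
h: a_k = 0, 5, 3, 2/3, 2, -6/5, …
ICs: h(0) = 0, h′(0) = 5, h′′(0) = 6.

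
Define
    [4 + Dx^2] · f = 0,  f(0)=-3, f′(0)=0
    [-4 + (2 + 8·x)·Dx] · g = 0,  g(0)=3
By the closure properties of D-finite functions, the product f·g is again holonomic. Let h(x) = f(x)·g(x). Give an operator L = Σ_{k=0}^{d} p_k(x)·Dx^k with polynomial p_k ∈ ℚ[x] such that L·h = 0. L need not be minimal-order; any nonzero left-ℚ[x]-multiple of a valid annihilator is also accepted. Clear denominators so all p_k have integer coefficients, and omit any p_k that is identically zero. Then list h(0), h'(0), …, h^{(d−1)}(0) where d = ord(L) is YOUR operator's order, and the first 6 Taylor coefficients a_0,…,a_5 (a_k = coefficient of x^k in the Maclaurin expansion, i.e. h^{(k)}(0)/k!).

L = (16 + 32·x + 64·x^2) + (-4 - 16·x)·Dx + (1 + 8·x + 16·x^2)·Dx^2  (order 2).
h: a_k = -9, -18, 36, 0, 48, -192, …
ICs: h(0) = -9, h′(0) = -18.

f: a_k = -3, 0, 6, 0, -2, 0, …
g: a_k = 3, 6, -6, 12, -30, 84, …
f·g: L₀ = L_f ⊗_s L_g, ord ≤ 2·1.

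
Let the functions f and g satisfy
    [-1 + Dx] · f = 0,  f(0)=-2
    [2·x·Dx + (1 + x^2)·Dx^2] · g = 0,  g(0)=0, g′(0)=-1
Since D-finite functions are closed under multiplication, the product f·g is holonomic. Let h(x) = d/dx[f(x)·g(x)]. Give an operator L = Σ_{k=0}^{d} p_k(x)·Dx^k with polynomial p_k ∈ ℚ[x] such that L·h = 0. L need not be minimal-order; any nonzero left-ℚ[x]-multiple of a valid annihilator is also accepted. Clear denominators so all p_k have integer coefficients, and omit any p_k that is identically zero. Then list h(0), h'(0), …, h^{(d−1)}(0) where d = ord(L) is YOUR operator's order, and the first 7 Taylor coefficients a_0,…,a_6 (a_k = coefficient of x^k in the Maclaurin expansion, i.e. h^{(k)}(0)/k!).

L = (1 + 5·x - 3·x^2 + x^3) + (-6·x + 4·x^2 - 2·x^3)·Dx + (-1 + x - x^2 + x^3)·Dx^2  (order 2).
h: a_k = 2, 4, 1, -4/3, 3/4, 11/6, -31/40, …
ICs: h(0) = 2, h′(0) = 4.

f: a_k = -2, -2, -1, -1/3, -1/12, -1/60, -1/360, …
g: a_k = 0, -1, 0, 1/3, 0, -1/5, 0, …
h₀=f·g: eliminate ⇒ L₀, order ≤ 1·2.
Derive L from L₀ (diff closure).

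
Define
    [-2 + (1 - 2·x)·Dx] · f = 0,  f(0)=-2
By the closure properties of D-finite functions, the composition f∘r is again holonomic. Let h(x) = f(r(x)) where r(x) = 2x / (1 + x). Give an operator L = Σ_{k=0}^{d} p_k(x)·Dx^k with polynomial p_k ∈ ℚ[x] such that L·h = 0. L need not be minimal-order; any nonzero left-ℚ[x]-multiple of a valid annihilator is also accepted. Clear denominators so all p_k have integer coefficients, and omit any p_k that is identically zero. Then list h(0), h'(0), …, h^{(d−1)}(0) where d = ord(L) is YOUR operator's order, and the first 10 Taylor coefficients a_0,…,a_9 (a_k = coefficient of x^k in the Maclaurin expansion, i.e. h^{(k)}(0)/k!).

f: a_k = -2, -4, -8, -16, -32, -64, -128, -256, -512, -1024, …
Substitute x→r, Dx→(1/r')Dx; clear ⇒ L₀.
L = 4 + (-1 + 2·x + 3·x^2)·Dx  (order 1).
h: a_k = -2, -8, -24, -72, -216, -648, -1944, -5832, -17496, -52488, …
ICs: h(0) = -2.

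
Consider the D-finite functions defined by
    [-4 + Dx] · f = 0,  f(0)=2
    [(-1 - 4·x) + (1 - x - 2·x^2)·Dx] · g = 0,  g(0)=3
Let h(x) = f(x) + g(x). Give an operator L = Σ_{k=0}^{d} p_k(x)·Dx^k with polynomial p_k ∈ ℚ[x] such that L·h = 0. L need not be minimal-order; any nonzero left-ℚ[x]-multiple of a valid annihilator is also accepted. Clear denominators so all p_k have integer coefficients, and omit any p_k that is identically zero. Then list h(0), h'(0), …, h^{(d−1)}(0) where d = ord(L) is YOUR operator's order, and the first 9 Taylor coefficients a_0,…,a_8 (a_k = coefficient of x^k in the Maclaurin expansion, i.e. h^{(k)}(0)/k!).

f: a_k = 2, 8, 16, 64/3, 64/3, 256/15, 512/45, 2048/315, 1024/315, …
g: a_k = 3, 3, 9, 15, 33, 63, 129, 255, 513, …
L₀ := lclm(L_f,L_g); ord L₀ ≤ 1+1.
L = (8 + 192·x^2 + 128·x^3) + (10 - 44·x - 72·x^2 + 64·x^3 + 64·x^4)·Dx + (-3 + 11·x + 6·x^2 - 24·x^3 - 16·x^4)·Dx^2  (order 2).
h: a_k = 5, 11, 25, 109/3, 163/3, 1201/15, 6317/45, 82373/315, 162619/315, …
ICs: h(0) = 5, h′(0) = 11.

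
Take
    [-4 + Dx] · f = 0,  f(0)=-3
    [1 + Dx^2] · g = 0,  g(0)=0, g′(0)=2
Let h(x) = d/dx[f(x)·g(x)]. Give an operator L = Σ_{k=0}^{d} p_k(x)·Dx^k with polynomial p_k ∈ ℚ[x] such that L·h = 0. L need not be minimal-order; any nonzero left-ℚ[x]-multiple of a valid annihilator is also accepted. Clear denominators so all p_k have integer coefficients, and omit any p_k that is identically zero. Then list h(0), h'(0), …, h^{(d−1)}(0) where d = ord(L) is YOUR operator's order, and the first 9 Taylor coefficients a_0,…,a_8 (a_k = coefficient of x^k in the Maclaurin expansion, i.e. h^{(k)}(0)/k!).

f: a_k = -3, -12, -24, -32, -32, -128/5, -256/15, -1024/105, -512/105, …
g: a_k = 0, 2, 0, -1/3, 0, 1/60, 0, -1/2520, 0, …
Product ⇒ symmetric product L₀, ord ≤ 2.
Differentiate: ansatz ord ≤ ord L₀ ⇒ L.
L = 17 - 8·Dx + Dx^2  (order 2).
h: a_k = -6, -48, -141, -240, -1121/4, -1222/5, -20047/120, -92, -277441/6720, …
ICs: h(0) = -6, h′(0) = -48.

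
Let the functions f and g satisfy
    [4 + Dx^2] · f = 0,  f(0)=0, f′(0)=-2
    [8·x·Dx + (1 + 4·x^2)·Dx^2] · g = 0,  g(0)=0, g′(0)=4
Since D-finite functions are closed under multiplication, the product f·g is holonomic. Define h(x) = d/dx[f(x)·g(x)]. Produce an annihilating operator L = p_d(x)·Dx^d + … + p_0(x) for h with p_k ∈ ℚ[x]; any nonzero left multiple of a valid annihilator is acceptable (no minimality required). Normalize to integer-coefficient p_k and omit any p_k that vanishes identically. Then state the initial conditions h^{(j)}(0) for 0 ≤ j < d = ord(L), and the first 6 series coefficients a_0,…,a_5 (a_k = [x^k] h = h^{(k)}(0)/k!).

f: a_k = 0, -2, 0, 4/3, 0, -4/15, …
g: a_k = 0, 4, 0, -16/3, 0, 64/5, …
f·g: L₀ = L_f ⊗_s L_g, ord ≤ 2·2.
h₀' ⇒ L via d/dx closure of L₀.
L = (880 + 9408·x^2 + 59008·x^4 + 49152·x^6 + 24576·x^8 + 16384·x^10 + 32768·x^12) + (544·x + 9088·x^3 + 35840·x^5 + 40960·x^7 + 40960·x^9 + 32768·x^11)·Dx + (240 + 2720·x^2 + 17088·x^4 + 18944·x^6 + 16384·x^8 + 16384·x^10 + 16384·x^12)·Dx^2 + (136·x + 2272·x^3 + 8960·x^5 + 10240·x^7 + 10240·x^9 + 8192·x^11)·Dx^3 + (5 + 92·x^2 + 584·x^4 + 1664·x^6 + 2560·x^8 + 3072·x^10 + 2048·x^12)·Dx^4  (order 4).
h: a_k = 0, -16, 0, 64, 0, -608/3, …
ICs: h(0) = 0, h′(0) = -16, h′′(0) = 0, h′′′(0) = 384.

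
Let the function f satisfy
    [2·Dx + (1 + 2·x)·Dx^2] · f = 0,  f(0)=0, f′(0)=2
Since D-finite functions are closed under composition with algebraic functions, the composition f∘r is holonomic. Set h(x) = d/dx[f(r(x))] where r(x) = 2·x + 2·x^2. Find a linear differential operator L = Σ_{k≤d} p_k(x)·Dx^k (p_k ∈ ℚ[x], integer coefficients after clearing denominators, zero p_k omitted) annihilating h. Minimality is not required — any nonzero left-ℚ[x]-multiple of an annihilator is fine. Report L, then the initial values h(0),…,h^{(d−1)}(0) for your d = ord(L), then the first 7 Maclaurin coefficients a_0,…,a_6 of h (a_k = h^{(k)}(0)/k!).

L = 2 + (1 + 2·x)·Dx  (order 1).
h: a_k = 4, -8, 16, -32, 64, -128, 256, …
ICs: h(0) = 4.

f: a_k = 0, 2, -2, 8/3, -4, 32/5, -32/3, …
f∘r: x↦r, Dx↦Dx/r' in L_f ⇒ L₀.
h₀' ⇒ L via d/dx closure of L₀.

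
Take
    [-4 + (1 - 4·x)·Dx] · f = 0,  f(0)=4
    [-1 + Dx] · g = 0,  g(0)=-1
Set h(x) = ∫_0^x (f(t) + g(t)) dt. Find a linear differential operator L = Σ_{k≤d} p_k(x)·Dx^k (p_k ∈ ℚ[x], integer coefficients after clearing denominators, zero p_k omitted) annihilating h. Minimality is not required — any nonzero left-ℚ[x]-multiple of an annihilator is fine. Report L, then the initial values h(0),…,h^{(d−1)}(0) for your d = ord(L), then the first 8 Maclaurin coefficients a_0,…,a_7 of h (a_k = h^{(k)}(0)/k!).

L = (-28 - 16·x)·Dx + (31 + 8·x - 16·x^2)·Dx^2 + (-3 + 8·x + 16·x^2)·Dx^3  (order 3).
h: a_k = 0, 3, 15/2, 127/6, 1535/24, 4915/24, 491519/720, 11796479/5040, …
ICs: h(0) = 0, h′(0) = 3, h′′(0) = 15.

f: a_k = 4, 16, 64, 256, 1024, 4096, 16384, 65536, …
g: a_k = -1, -1, -1/2, -1/6, -1/24, -1/120, -1/720, -1/5040, …
L₀ := lclm(L_f,L_g); ord L₀ ≤ 1+1.
∫: right-multiply L₀ by Dx.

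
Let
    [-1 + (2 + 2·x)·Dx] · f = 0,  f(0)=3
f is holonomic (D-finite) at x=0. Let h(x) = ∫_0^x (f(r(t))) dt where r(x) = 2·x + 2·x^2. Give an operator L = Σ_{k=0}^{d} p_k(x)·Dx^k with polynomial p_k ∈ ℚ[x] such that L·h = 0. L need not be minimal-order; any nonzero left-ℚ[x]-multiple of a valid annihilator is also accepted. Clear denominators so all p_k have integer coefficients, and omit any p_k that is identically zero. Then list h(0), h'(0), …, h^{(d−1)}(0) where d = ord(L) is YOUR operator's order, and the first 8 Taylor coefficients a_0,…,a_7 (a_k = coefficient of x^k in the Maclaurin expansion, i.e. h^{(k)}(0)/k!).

f: a_k = 3, 3/2, -3/8, 3/16, -15/128, 21/256, -63/1024, 99/2048, …
Substitute x→r, Dx→(1/r')Dx; clear ⇒ L₀.
∫: right-multiply L₀ by Dx.
L = (-1 - 2·x)·Dx + (1 + 2·x + 2·x^2)·Dx^2  (order 2).
h: a_k = 0, 3, 3/2, 1/2, -3/8, 9/40, -1/16, -9/112, …
ICs: h(0) = 0, h′(0) = 3.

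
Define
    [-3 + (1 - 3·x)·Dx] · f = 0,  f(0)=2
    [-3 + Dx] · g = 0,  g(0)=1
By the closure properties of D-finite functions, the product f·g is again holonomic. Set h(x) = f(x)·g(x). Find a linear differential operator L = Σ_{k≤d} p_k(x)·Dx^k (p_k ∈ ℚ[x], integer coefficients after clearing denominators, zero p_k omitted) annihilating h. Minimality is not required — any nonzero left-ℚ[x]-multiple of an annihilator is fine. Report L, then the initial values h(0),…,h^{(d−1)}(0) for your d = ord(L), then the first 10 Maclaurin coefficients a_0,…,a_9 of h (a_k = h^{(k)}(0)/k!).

f: a_k = 2, 6, 18, 54, 162, 486, 1458, 4374, 13122, 39366, …
g: a_k = 1, 3, 9/2, 9/2, 27/8, 81/40, 81/80, 243/560, 729/4480, 243/4480, …
f·g: L₀ = L_f ⊗_s L_g, ord ≤ 1·1.
L = (6 - 9·x) + (-1 + 3·x)·Dx  (order 1).
h: a_k = 2, 12, 45, 144, 1755/4, 13203/10, 158517/40, 166455/14, 79899129/2240, 23969763/224, …
ICs: h(0) = 2.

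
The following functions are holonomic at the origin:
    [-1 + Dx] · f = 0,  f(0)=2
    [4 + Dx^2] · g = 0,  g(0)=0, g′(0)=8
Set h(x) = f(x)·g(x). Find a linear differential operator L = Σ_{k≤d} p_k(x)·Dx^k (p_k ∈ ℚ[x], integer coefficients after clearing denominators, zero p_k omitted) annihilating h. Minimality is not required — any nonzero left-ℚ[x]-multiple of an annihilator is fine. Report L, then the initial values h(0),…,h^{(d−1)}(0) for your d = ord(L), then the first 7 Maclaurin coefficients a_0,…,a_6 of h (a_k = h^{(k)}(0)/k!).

f: a_k = 2, 2, 1, 1/3, 1/12, 1/60, 1/360, …
g: a_k = 0, 8, 0, -16/3, 0, 16/15, 0, …
L₀ := L_f ⊗_s L_g (sym. prod.), ord ≤ 2.
L = 5 - 2·Dx + Dx^2  (order 2).
h: a_k = 0, 16, 16, -8/3, -8, -38/15, 22/45, …
ICs: h(0) = 0, h′(0) = 16.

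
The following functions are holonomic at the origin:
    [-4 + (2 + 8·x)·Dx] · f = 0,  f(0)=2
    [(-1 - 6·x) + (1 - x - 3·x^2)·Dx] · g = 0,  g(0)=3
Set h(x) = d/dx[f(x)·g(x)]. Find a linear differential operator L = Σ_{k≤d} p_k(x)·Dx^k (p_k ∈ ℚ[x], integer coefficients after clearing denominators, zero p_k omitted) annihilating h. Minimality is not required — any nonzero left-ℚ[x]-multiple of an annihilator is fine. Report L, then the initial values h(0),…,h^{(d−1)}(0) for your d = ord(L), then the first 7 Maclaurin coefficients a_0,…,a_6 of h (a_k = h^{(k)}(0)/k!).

f: a_k = 2, 4, -4, 8, -20, 56, -168, …
g: a_k = 3, 3, 12, 21, 57, 120, 291, …
L₀ := L_f ⊗_s L_g (sym. prod.), ord ≤ 1.
Differentiate: ansatz ord ≤ ord L₀ ⇒ L.
L = (8 + 126·x + 390·x^2 + 480·x^3 + 540·x^4) + (-3 - 17·x - 21·x^2 + 38·x^3 + 222·x^4 + 216·x^5)·Dx  (order 1).
h: a_k = 18, 48, 306, 456, 2940, 2556, 26418, …
ICs: h(0) = 18.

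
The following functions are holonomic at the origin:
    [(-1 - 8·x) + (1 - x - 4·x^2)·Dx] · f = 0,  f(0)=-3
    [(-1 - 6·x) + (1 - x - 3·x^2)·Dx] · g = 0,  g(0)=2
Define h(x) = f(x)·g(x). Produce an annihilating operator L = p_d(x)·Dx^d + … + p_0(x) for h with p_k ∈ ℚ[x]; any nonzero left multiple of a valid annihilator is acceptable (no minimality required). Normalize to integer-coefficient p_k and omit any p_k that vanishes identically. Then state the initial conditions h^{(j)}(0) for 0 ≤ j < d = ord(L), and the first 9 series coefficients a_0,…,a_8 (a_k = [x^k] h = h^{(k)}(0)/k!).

L = (-2 - 12·x + 21·x^2 + 48·x^3) + (1 - 2·x - 6·x^2 + 7·x^3 + 12·x^4)·Dx  (order 1).
h: a_k = -6, -12, -60, -150, -504, -1344, -3942, -10620, -29436, …
ICs: h(0) = -6.

f: a_k = -3, -3, -15, -27, -87, -195, -543, -1323, -3495, …
g: a_k = 2, 2, 8, 14, 38, 80, 194, 434, 1016, …
L₀ := L_f ⊗_s L_g (sym. prod.), ord ≤ 1.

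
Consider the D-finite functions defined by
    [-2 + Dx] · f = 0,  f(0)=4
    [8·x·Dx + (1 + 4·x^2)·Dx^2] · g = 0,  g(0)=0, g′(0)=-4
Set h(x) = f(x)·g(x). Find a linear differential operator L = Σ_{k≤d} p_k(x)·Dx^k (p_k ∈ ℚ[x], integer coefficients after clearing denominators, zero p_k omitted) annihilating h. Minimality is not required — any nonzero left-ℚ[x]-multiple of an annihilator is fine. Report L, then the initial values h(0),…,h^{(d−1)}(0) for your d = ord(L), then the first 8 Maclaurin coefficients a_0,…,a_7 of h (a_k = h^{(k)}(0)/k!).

f: a_k = 4, 8, 8, 16/3, 8/3, 16/15, 16/45, 32/315, …
g: a_k = 0, -4, 0, 16/3, 0, -64/5, 0, 256/7, …
Product ⇒ symmetric product L₀, ord ≤ 2.
L = (4 - 16·x + 16·x^2) + (-4 + 8·x - 16·x^2)·Dx + (1 + 4·x^2)·Dx^2  (order 2).
h: a_k = 0, -16, -32, -32/3, 64/3, -96/5, -704/9, 1984/35, …
ICs: h(0) = 0, h′(0) = -16.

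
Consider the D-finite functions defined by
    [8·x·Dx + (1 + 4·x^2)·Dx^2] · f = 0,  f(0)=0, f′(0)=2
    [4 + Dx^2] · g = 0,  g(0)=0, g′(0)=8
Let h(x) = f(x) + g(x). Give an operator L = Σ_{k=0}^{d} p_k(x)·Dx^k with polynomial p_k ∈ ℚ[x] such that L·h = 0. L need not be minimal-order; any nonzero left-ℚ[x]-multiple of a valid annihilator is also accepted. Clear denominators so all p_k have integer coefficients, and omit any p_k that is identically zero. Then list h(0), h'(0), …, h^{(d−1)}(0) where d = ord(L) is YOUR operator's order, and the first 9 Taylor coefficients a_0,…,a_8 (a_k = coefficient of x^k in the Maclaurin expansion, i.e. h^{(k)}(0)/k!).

f: a_k = 0, 2, 0, -8/3, 0, 32/5, 0, -128/7, 0, …
g: a_k = 0, 8, 0, -16/3, 0, 16/15, 0, -32/315, 0, …
Weyl lclm of L_f,L_g ⇒ L₀ (ord ≤ 4).
L = (-352·x + 1792·x^3 + 512·x^5)·Dx + (-4 + 112·x^2 + 576·x^4 + 256·x^6)·Dx^2 + (-88·x + 448·x^3 + 128·x^5)·Dx^3 + (-1 + 28·x^2 + 144·x^4 + 64·x^6)·Dx^4  (order 4).
h: a_k = 0, 10, 0, -8, 0, 112/15, 0, -5792/315, 0, …
ICs: h(0) = 0, h′(0) = 10, h′′(0) = 0, h′′′(0) = -48.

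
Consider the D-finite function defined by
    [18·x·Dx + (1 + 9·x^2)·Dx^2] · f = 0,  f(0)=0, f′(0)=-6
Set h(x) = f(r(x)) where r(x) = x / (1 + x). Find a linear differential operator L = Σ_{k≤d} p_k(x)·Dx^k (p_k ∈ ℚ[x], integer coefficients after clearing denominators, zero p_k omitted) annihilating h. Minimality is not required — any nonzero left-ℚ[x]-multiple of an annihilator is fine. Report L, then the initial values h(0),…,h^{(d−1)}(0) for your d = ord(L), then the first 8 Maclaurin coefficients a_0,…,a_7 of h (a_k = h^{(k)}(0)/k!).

L = (2 + 20·x)·Dx + (1 + 2·x + 10·x^2)·Dx^2  (order 2).
h: a_k = 0, -6, 6, 12, -48, 24/5, 312, -3984/7, …
ICs: h(0) = 0, h′(0) = -6.

f: a_k = 0, -6, 0, 18, 0, -486/5, 0, 4374/7, …
h₀=f(r): pull back L_f along r ⇒ L₀.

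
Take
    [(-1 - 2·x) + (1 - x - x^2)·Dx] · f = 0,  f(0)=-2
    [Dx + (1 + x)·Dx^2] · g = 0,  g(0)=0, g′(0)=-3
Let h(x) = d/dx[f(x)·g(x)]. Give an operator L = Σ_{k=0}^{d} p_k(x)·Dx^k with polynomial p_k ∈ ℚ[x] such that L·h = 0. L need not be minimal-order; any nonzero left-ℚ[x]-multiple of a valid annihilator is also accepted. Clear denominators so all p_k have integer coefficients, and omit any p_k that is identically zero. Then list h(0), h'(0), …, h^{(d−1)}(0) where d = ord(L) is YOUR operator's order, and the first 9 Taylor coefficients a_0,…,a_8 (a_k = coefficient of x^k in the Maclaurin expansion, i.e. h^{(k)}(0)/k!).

f: a_k = -2, -2, -4, -6, -10, -16, -26, -42, -68, …
g: a_k = 0, -3, 3/2, -1, 3/4, -3/5, 1/2, -3/7, 3/8, …
h₀=f·g: eliminate ⇒ L₀, order ≤ 1·2.
h=h₀': d/dx-closure on L₀ ⇒ L.
L = (26 + 54·x + 36·x^2) + (7 + 37·x + 60·x^2 + 28·x^3)·Dx + (-3 - 4·x + 6·x^2 + 11·x^3 + 4·x^4)·Dx^2  (order 2).
h: a_k = 6, 6, 33, 50, 247/2, 1086/5, 4323/10, 27218/35, 40227/28, …
ICs: h(0) = 6, h′(0) = 6.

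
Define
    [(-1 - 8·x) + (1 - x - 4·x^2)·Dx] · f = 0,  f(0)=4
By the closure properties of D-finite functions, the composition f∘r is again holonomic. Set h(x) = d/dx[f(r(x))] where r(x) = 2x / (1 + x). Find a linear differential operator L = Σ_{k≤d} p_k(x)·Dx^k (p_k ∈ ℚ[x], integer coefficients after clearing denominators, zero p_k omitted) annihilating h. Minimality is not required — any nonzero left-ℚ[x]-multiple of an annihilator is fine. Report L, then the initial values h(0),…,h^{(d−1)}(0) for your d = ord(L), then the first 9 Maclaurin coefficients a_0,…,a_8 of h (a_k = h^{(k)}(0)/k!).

f: a_k = 4, 4, 20, 36, 116, 260, 724, 1764, 4660, …
Change of var in L_f (x↦r) gives L₀.
h=h₀': d/dx-closure on L₀ ⇒ L.
L = (18 + 102·x + 918·x^2 + 578·x^3) + (-1 - 18·x + 306·x^3 + 289·x^4)·Dx  (order 1).
h: a_k = 8, 144, 408, 4896, 11560, 124848, 275128, 2829888, 6013512, …
ICs: h(0) = 8.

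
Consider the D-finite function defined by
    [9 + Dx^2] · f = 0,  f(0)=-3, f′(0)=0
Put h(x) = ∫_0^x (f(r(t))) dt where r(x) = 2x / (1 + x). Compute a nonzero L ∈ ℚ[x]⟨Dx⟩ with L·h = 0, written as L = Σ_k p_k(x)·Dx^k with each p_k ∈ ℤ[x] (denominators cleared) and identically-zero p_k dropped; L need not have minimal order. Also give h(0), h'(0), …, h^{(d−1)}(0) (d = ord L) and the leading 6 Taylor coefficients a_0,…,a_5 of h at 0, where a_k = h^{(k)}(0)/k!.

L = 36·Dx + (2 + 6·x + 6·x^2 + 2·x^3)·Dx^2 + (1 + 4·x + 6·x^2 + 4·x^3 + x^4)·Dx^3  (order 3).
h: a_k = 0, -3, 0, 18, -27, 0, …
ICs: h(0) = 0, h′(0) = -3, h′′(0) = 0.

f: a_k = -3, 0, 27/2, 0, -81/8, 0, …
Substitute x→r, Dx→(1/r')Dx; clear ⇒ L₀.
∫: right-multiply L₀ by Dx.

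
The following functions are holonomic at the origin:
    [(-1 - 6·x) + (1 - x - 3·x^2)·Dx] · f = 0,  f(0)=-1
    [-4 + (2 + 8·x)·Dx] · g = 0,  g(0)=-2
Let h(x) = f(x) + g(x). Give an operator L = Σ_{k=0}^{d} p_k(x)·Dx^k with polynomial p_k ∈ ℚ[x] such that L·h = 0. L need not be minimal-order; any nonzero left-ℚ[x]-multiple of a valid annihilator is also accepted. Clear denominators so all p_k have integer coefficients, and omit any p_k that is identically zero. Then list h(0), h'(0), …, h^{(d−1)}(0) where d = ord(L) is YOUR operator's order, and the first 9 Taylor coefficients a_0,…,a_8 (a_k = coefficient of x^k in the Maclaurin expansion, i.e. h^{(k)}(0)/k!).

f: a_k = -1, -1, -4, -7, -19, -40, -97, -217, -508, …
g: a_k = -2, -4, 4, -8, 20, -56, 168, -528, 1716, …
L₀ := lclm(L_f,L_g); ord L₀ ≤ 1+1.
L = (-20 - 120·x - 216·x^2 - 360·x^3) + (12 + 74·x + 306·x^2 + 744·x^3 + 900·x^4)·Dx + (1 - 9·x - 73·x^2 - 18·x^3 + 354·x^4 + 360·x^5)·Dx^2  (order 2).
h: a_k = -3, -5, 0, -15, 1, -96, 71, -745, 1208, …
ICs: h(0) = -3, h′(0) = -5.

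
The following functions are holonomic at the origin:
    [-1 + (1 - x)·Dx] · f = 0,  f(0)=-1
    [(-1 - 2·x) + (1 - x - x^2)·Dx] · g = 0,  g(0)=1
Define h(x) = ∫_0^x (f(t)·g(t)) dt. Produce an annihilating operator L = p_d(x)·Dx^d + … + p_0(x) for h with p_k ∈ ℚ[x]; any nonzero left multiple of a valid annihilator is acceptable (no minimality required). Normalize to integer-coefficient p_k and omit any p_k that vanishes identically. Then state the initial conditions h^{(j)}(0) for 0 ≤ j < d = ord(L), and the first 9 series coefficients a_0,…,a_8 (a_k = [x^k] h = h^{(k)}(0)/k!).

f: a_k = -1, -1, -1, -1, -1, -1, -1, -1, -1, …
g: a_k = 1, 1, 2, 3, 5, 8, 13, 21, 34, …
L₀ := L_f ⊗_s L_g (sym. prod.), ord ≤ 1.
∫: right-multiply L₀ by Dx.
L = (-2 + 3·x^2)·Dx + (1 - 2·x + x^3)·Dx^2  (order 2).
h: a_k = 0, -1, -1, -4/3, -7/4, -12/5, -10/3, -33/7, -27/4, …
ICs: h(0) = 0, h′(0) = -1.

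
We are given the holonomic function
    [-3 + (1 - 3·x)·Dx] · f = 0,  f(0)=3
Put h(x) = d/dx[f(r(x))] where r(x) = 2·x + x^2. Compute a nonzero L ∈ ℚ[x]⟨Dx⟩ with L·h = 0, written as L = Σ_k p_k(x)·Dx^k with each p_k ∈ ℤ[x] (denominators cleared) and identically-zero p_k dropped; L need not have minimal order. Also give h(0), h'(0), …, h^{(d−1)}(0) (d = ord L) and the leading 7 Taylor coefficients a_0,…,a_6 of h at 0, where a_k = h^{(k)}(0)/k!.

L = (13 + 18·x + 9·x^2) + (-1 + 5·x + 9·x^2 + 3·x^3)·Dx  (order 1).
h: a_k = 18, 234, 2268, 19548, 157950, 1225206, 9239832, …
ICs: h(0) = 18.

f: a_k = 3, 9, 27, 81, 243, 729, 2187, …
Change of var in L_f (x↦r) gives L₀.
Derive L from L₀ (diff closure).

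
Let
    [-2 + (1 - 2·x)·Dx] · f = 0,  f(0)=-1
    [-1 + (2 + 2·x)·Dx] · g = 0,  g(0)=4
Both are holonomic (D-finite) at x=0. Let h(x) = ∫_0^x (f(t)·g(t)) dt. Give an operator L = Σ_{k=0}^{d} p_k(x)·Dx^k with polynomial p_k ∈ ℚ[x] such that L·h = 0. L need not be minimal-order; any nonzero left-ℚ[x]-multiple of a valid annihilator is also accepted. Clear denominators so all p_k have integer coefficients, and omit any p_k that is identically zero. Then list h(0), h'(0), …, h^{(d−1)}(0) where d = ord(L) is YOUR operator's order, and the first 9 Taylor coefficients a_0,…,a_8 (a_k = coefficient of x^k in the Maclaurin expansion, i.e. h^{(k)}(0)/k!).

L = (5 + 2·x)·Dx + (-2 + 2·x + 4·x^2)·Dx^2  (order 2).
h: a_k = 0, -4, -5, -13/2, -157/16, -2507/160, -3345/128, -80259/1792, -321069/4096, …
ICs: h(0) = 0, h′(0) = -4.

f: a_k = -1, -2, -4, -8, -16, -32, -64, -128, -256, …
g: a_k = 4, 2, -1/2, 1/4, -5/32, 7/64, -21/256, 33/512, -429/8192, …
Sym-product of L_f,L_g gives L₀ (≤ ord 1).
h=∫h₀ ⇒ L = L₀·Dx.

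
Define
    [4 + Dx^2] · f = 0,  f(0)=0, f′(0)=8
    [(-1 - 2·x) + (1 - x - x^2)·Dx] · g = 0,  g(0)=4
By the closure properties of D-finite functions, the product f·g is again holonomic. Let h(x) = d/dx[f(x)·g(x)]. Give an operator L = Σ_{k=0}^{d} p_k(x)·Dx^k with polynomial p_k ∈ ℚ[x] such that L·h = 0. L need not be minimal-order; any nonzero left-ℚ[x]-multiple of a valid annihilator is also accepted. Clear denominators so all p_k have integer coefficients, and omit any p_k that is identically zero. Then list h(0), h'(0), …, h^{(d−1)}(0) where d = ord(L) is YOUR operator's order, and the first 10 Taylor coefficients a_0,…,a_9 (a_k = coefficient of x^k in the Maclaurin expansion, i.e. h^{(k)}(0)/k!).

L = (-6 - 16·x - 8·x^2 + 16·x^3 + 8·x^4) + (-1 + 2·x + 12·x^2 + 8·x^3)·Dx + (1 - 3·x - x^2 + 4·x^3 + 2·x^4)·Dx^2  (order 2).
h: a_k = 32, 64, 128, 896/3, 608, 5888/5, 20000/9, 1294592/315, 67328/9, 7625792/567, …
ICs: h(0) = 32, h′(0) = 64.

f: a_k = 0, 8, 0, -16/3, 0, 16/15, 0, -32/315, 0, 16/2835, …
g: a_k = 4, 4, 8, 12, 20, 32, 52, 84, 136, 220, …
L₀ := L_f ⊗_s L_g (sym. prod.), ord ≤ 2.
Derive L from L₀ (diff closure).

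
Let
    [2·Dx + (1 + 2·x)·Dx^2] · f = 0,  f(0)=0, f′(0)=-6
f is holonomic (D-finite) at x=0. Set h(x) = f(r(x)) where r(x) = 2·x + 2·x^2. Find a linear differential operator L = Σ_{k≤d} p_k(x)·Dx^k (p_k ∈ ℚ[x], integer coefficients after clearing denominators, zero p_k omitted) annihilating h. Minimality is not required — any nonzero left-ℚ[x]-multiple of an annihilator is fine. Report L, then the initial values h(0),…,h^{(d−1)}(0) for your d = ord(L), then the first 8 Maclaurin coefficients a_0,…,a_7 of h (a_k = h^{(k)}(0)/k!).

L = 2·Dx + (1 + 2·x)·Dx^2  (order 2).
h: a_k = 0, -12, 12, -16, 24, -192/5, 64, -768/7, …
ICs: h(0) = 0, h′(0) = -12.

f: a_k = 0, -6, 6, -8, 12, -96/5, 32, -384/7, …
f∘r: x↦r, Dx↦Dx/r' in L_f ⇒ L₀.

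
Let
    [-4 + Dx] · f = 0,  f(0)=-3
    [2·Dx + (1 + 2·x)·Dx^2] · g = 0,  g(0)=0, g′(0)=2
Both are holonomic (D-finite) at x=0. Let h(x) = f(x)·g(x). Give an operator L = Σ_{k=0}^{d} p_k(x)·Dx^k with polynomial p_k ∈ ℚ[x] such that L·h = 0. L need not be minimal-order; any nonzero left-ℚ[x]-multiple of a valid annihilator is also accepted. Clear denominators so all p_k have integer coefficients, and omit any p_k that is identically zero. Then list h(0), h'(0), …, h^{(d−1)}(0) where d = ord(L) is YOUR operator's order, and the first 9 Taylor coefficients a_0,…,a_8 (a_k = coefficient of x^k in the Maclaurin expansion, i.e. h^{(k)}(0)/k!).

f: a_k = -3, -12, -24, -32, -32, -128/5, -256/15, -1024/105, -512/105, …
g: a_k = 0, 2, -2, 8/3, -4, 32/5, -32/3, 128/7, -32, …
L₀ := L_f ⊗_s L_g (sym. prod.), ord ≤ 2.
L = (8 + 32·x) + (-6 - 16·x)·Dx + (1 + 2·x)·Dx^2  (order 2).
h: a_k = 0, -6, -18, -32, -36, -176/5, -64/3, -2176/105, 32/15, …
ICs: h(0) = 0, h′(0) = -6.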